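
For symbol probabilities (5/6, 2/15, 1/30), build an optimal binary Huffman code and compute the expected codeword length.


Huffman construction (repeatedly merge the two least-probable nodes; each merge adds 1 bit to every symbol beneath it): 1/30 + 2/15 = 1/6; 1/6 + 5/6 = 1. Resulting codeword lengths (in the order the probabilities were given): (1, 2, 2). L_avg = sum(p_i * l_i) = 5/6*1 + 2/15*2 + 1/30*2 = 7/6 = 1.1667

1.1667 bits


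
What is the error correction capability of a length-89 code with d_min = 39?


Correction capability = floor((d-1)/2) = floor((39-1)/2) = 19

19 errors


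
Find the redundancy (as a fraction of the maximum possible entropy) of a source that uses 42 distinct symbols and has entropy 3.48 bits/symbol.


H_max = log2(K) = log2(42) = 5.3923 bits/symbol. Redundancy = 1 - H/H_max = 1 - 3.48/5.3923 = 1 - 0.6454 = 0.3546

0.3546


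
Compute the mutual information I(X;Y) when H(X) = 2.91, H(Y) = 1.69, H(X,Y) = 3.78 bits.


I(X;Y) = H(X) + H(Y) - H(X,Y) = 2.91 + 1.69 - 3.78 = 0.82

0.82 bits


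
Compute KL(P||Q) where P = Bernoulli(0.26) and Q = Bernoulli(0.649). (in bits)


KL = p*log2(p/q) + (1-p)*log2((1-p)/(1-q)) = 0.26*log2(0.26/0.649) + 0.74*log2(0.74/0.351) = 0.4532

0.4532 bits


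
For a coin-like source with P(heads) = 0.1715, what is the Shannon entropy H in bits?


H = -p*log2(p) - (1-p)*log2(1-p). -0.1715*log2(0.1715) = 0.436248; -0.8285*log2(0.8285) = 0.224877. H = 0.436248 + 0.224877 = 0.6611

0.6611 bits


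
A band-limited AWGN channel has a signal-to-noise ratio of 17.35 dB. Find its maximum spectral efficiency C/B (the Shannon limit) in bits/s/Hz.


SNR_linear = 10^(17.35/10) = 54.325; C/B = log2(1 + SNR_linear) = log2(1 + 54.325) = 5.7899

5.7899 bits/s/Hz


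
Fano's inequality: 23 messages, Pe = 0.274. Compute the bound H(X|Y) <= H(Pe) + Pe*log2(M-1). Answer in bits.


H(Pe) = -Pe*log2(Pe) - (1-Pe)*log2(1-Pe) = -0.274*log2(0.274) - 0.726*log2(0.726) = 0.511764 + 0.335382 = 0.8471. Pe*log2(M-1) = 0.274*log2(22) = 1.221884. Bound = H(Pe) + Pe*log2(M-1) = 0.511764 + 0.335382 + 1.221884 = 2.069

2.069 bits


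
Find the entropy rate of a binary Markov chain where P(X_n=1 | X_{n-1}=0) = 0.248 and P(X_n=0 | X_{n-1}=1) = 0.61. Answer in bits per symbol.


Stationary distribution: pi_0 = p10/(p01+p10) = 0.711, pi_1 = 0.289. Entropy rate H' = pi_0*H(p01) + pi_1*H(p10) = 0.711*0.8081 + 0.289*0.9648 = 0.8534

0.8534 bits/symbol


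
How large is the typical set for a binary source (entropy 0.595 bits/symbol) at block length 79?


log2|A_typical| = nH = 79 * 0.595 = 47.005, so |A_typical| ~ 2^47.005 = 1.412e+14

1.412e+14


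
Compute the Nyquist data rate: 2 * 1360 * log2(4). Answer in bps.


Rate = 2 * B * log2(M) = 2 * 1360 * 2.0 = 5440.0

5440.0 bps


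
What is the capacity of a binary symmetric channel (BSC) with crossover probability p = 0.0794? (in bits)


H(p) = -p*log2(p) - (1-p)*log2(1-p) = -0.0794*log2(0.0794) - 0.9206*log2(0.9206) = 0.290185 + 0.109877 = 0.4001. C = 1 - H(p) = 1 - 0.4001 = 0.5999

0.5999 bits


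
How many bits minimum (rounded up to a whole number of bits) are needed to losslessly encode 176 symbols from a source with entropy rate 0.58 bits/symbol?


Minimum bits >= n * H = 176 * 0.58 = 102.08, rounded up to a whole number of bits = 103

103 bits


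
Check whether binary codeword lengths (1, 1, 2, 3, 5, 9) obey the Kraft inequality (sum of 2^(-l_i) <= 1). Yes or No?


Kraft sum = sum(2^(-l_i)) = 1.4082, need <= 1. Result: violated (a binary prefix-free code with these lengths cannot exist)

No


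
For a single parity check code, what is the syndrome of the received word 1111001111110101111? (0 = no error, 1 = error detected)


Syndrome = XOR of all bits = 1 XOR 1 XOR 1 XOR 1 XOR 0 XOR 0 XOR 1 XOR 1 XOR 1 XOR 1 XOR 1 XOR 1 XOR 0 XOR 1 XOR 0 XOR 1 XOR 1 XOR 1 XOR 1 = 1

1


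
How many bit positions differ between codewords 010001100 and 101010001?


Count differing positions: ^ ^ ^ . ^ ^ ^ . ^ = 7 differences

7


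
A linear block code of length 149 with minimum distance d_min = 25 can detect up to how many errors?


Detection capability = d_min - 1 = 25 - 1 = 24

24 errors


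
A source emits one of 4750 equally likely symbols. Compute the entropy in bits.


H = log2(n) = log2(4750) = 12.2137

12.2137 bits


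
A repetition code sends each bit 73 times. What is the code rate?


Rate = k/n = 1/73

1/73


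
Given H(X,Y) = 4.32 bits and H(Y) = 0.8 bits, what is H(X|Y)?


H(X|Y) = H(X,Y) - H(Y) = 4.32 - 0.8 = 3.52

3.52 bits


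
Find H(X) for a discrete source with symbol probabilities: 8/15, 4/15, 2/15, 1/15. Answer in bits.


H = -sum(p_i * log2(p_i)). Terms: -(8/15)*log2(8/15) = 0.483675; -(4/15)*log2(4/15) = 0.508504; -(2/15)*log2(2/15) = 0.387585; -(1/15)*log2(1/15) = 0.260459. H = 0.483675 + 0.508504 + 0.387585 + 0.260459 = 1.6402

1.6402 bits


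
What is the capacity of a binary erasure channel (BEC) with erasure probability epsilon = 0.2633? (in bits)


C = 1 - epsilon = 1 - 0.2633 = 0.7367

0.7367 bits


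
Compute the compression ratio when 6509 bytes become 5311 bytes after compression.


Ratio = original / compressed = 6509 / 5311 = 1.2256

1.2256


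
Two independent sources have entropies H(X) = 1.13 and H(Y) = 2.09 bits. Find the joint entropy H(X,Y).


For independent variables, H(X,Y) = H(X) + H(Y) = 1.13 + 2.09 = 3.22

3.22 bits


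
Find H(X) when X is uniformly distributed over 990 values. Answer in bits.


H = log2(n) = log2(990) = 9.9513

9.9513 bits


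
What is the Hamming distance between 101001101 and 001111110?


Count differing positions: ^ . . ^ ^ . . ^ ^ = 5 differences

5


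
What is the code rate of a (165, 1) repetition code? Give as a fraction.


Rate = k/n = 1/165

1/165


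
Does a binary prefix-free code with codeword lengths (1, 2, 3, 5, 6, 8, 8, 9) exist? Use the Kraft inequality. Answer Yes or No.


Kraft sum = sum(2^(-l_i)) = 0.9316, need <= 1. Result: satisfied (a binary prefix-free code with these lengths exists)

Yes


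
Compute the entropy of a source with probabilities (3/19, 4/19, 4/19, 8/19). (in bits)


H = -sum(p_i * log2(p_i)). Terms: -(3/19)*log2(3/19) = 0.420468; -(4/19)*log2(4/19) = 0.473248; -(4/19)*log2(4/19) = 0.473248; -(8/19)*log2(8/19) = 0.525443. H = 0.420468 + 0.473248 + 0.473248 + 0.525443 = 1.8924

1.8924 bits


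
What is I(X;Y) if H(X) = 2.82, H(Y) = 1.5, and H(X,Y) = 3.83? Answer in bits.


I(X;Y) = H(X) + H(Y) - H(X,Y) = 2.82 + 1.5 - 3.83 = 0.49

0.49 bits


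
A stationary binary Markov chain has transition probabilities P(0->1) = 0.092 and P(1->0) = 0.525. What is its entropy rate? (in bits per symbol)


Stationary distribution: pi_0 = p10/(p01+p10) = 0.8509, pi_1 = 0.1491. Entropy rate H' = pi_0*H(p01) + pi_1*H(p10) = 0.8509*0.4431 + 0.1491*0.9982 = 0.5259

0.5259 bits/symbol


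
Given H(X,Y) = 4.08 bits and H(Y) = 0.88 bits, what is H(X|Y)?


H(X|Y) = H(X,Y) - H(Y) = 4.08 - 0.88 = 3.2

3.2 bits


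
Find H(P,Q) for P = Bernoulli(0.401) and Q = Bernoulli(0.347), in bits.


H(P,Q) = -p*log2(q) - (1-p)*log2(1-q). -0.401*log2(0.347) = 0.612324; -0.599*log2(0.653) = 0.368292. H(P,Q) = 0.612324 + 0.368292 = 0.9806

0.9806 bits


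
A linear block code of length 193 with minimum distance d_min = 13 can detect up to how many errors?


Detection capability = d_min - 1 = 13 - 1 = 12

12 errors


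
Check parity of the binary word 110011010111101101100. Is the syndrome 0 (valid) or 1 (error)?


Syndrome = XOR of all bits = 1 XOR 1 XOR 0 XOR 0 XOR 1 XOR 1 XOR 0 XOR 1 XOR 0 XOR 1 XOR 1 XOR 1 XOR 1 XOR 0 XOR 1 XOR 1 XOR 0 XOR 1 XOR 1 XOR 0 XOR 0 = 1

1


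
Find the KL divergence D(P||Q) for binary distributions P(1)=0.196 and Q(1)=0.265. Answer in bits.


KL = p*log2(p/q) + (1-p)*log2((1-p)/(1-q)) = 0.196*log2(0.196/0.265) + 0.804*log2(0.804/0.735) = 0.0188

0.0188 bits


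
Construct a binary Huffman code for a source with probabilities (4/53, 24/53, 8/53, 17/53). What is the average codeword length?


Huffman construction (repeatedly merge the two least-probable nodes; each merge adds 1 bit to every symbol beneath it): 4/53 + 8/53 = 12/53; 12/53 + 17/53 = 29/53; 24/53 + 29/53 = 1. Resulting codeword lengths (in the order the probabilities were given): (3, 1, 3, 2). L_avg = sum(p_i * l_i) = 4/53*3 + 24/53*1 + 8/53*3 + 17/53*2 = 94/53 = 1.7736

1.7736 bits


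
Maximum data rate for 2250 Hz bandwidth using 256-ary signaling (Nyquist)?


Rate = 2 * B * log2(M) = 2 * 2250 * 8.0 = 36000.0

36000.0 bps


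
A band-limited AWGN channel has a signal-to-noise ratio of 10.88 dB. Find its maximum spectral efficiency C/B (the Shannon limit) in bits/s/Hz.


SNR_linear = 10^(10.88/10) = 12.2462; C/B = log2(1 + SNR_linear) = log2(1 + 12.2462) = 3.7275

3.7275 bits/s/Hz


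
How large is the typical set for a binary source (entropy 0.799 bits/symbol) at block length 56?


log2|A_typical| = nH = 56 * 0.799 = 44.744, so |A_typical| ~ 2^44.744 = 2.946e+13

2.946e+13


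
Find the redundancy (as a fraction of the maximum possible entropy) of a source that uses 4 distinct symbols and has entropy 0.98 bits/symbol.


H_max = log2(K) = log2(4) = 2.0 bits/symbol. Redundancy = 1 - H/H_max = 1 - 0.98/2.0 = 1 - 0.49 = 0.51

0.51


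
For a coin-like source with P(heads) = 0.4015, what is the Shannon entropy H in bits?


H = -p*log2(p) - (1-p)*log2(1-p). -0.4015*log2(0.4015) = 0.528586; -0.5985*log2(0.5985) = 0.443235. H = 0.528586 + 0.443235 = 0.9718

0.9718 bits


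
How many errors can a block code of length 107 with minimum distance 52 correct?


Correction capability = floor((d-1)/2) = floor((52-1)/2) = 25

25 errors


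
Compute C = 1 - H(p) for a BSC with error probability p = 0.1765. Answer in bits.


H(p) = -p*log2(p) - (1-p)*log2(1-p) = -0.1765*log2(0.1765) - 0.8235*log2(0.8235) = 0.441649 + 0.230711 = 0.6724. C = 1 - H(p) = 1 - 0.6724 = 0.3276

0.3276 bits


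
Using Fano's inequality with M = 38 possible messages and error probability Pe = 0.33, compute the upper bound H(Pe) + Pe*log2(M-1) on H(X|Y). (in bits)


H(Pe) = -Pe*log2(Pe) - (1-Pe)*log2(1-Pe) = -0.33*log2(0.33) - 0.67*log2(0.67) = 0.527822 + 0.387104 = 0.9149. Pe*log2(M-1) = 0.33*log2(37) = 1.719120. Bound = H(Pe) + Pe*log2(M-1) = 0.527822 + 0.387104 + 1.719120 = 2.634

2.634 bits


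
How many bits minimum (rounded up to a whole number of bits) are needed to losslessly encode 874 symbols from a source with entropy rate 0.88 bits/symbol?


Minimum bits >= n * H = 874 * 0.88 = 769.12, rounded up to a whole number of bits = 770

770 bits


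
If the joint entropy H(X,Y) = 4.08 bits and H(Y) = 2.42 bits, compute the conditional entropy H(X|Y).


H(X|Y) = H(X,Y) - H(Y) = 4.08 - 2.42 = 1.66

1.66 bits


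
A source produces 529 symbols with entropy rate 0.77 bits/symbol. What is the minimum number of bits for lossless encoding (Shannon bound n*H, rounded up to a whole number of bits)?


Minimum bits >= n * H = 529 * 0.77 = 407.33, rounded up to a whole number of bits = 408

408 bits


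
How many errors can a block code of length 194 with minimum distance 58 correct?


Correction capability = floor((d-1)/2) = floor((58-1)/2) = 28

28 errors


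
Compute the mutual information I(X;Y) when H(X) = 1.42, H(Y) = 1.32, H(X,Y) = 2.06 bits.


I(X;Y) = H(X) + H(Y) - H(X,Y) = 1.42 + 1.32 - 2.06 = 0.68

0.68 bits


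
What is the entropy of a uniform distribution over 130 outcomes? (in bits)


H = log2(n) = log2(130) = 7.0224

7.0224 bits


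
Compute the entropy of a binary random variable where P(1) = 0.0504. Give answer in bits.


H = -p*log2(p) - (1-p)*log2(1-p). -0.0504*log2(0.0504) = 0.217246; -0.9496*log2(0.9496) = 0.070848. H = 0.217246 + 0.070848 = 0.2881

0.2881 bits


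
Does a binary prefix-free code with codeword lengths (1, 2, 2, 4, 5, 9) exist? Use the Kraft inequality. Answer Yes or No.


Kraft sum = sum(2^(-l_i)) = 1.0957, need <= 1. Result: violated (a binary prefix-free code with these lengths cannot exist)

No


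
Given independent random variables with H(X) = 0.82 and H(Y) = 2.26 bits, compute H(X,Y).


For independent variables, H(X,Y) = H(X) + H(Y) = 0.82 + 2.26 = 3.08

3.08 bits


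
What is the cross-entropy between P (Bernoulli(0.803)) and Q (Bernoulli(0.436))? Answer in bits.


H(P,Q) = -p*log2(q) - (1-p)*log2(1-q). -0.803*log2(0.436) = 0.961673; -0.197*log2(0.564) = 0.162768. H(P,Q) = 0.961673 + 0.162768 = 1.1244

1.1244 bits


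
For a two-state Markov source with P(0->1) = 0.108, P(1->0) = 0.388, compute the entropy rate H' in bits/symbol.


Stationary distribution: pi_0 = p10/(p01+p10) = 0.7823, pi_1 = 0.2177. Entropy rate H' = pi_0*H(p01) + pi_1*H(p10) = 0.7823*0.4939 + 0.2177*0.9635 = 0.5961

0.5961 bits/symbol


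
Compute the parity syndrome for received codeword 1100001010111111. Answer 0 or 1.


Syndrome = XOR of all bits = 1 XOR 1 XOR 0 XOR 0 XOR 0 XOR 0 XOR 1 XOR 0 XOR 1 XOR 0 XOR 1 XOR 1 XOR 1 XOR 1 XOR 1 XOR 1 = 0

0


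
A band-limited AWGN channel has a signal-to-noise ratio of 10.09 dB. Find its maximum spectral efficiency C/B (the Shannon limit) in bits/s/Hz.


SNR_linear = 10^(10.09/10) = 10.2094; C/B = log2(1 + SNR_linear) = log2(1 + 10.2094) = 3.4866

3.4866 bits/s/Hz


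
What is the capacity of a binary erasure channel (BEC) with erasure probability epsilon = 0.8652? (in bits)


C = 1 - epsilon = 1 - 0.8652 = 0.1348

0.1348 bits


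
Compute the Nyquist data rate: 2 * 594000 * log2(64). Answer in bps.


Rate = 2 * B * log2(M) = 2 * 594000 * 6.0 = 7128000.0

7128000.0 bps


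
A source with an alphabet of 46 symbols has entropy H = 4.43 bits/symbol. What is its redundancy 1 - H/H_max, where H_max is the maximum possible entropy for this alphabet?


H_max = log2(K) = log2(46) = 5.5236 bits/symbol. Redundancy = 1 - H/H_max = 1 - 4.43/5.5236 = 1 - 0.802 = 0.198

0.198


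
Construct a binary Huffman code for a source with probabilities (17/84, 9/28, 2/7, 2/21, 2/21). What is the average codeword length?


Huffman construction (repeatedly merge the two least-probable nodes; each merge adds 1 bit to every symbol beneath it): 2/21 + 2/21 = 4/21; 4/21 + 17/84 = 11/28; 2/7 + 9/28 = 17/28; 11/28 + 17/28 = 1. Resulting codeword lengths (in the order the probabilities were given): (2, 2, 2, 3, 3). L_avg = sum(p_i * l_i) = 17/84*2 + 9/28*2 + 2/7*2 + 2/21*3 + 2/21*3 = 46/21 = 2.1905

2.1905 bits


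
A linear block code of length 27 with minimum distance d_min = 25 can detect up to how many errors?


Detection capability = d_min - 1 = 25 - 1 = 24

24 errors


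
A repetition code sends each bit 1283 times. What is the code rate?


Rate = k/n = 1/1283

1/1283


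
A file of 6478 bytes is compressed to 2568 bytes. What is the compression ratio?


Ratio = original / compressed = 6478 / 2568 = 2.5226

2.5226


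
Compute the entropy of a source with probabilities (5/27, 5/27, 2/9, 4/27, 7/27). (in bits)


H = -sum(p_i * log2(p_i)). Terms: -(5/27)*log2(5/27) = 0.450548; -(5/27)*log2(5/27) = 0.450548; -(2/9)*log2(2/9) = 0.482206; -(4/27)*log2(4/27) = 0.408131; -(7/27)*log2(7/27) = 0.504916. H = 0.450548 + 0.450548 + 0.482206 + 0.408131 + 0.504916 = 2.2963

2.2963 bits


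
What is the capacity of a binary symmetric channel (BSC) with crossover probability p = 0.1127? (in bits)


H(p) = -p*log2(p) - (1-p)*log2(1-p) = -0.1127*log2(0.1127) - 0.8873*log2(0.8873) = 0.354942 + 0.153065 = 0.508. C = 1 - H(p) = 1 - 0.508 = 0.492

0.492 bits


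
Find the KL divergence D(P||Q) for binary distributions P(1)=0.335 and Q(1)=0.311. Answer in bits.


KL = p*log2(p/q) + (1-p)*log2((1-p)/(1-q)) = 0.335*log2(0.335/0.311) + 0.665*log2(0.665/0.689) = 0.0019

0.0019 bits


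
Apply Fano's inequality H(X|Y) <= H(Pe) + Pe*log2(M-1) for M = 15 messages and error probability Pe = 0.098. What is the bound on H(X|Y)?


H(Pe) = -Pe*log2(Pe) - (1-Pe)*log2(1-Pe) = -0.098*log2(0.098) - 0.902*log2(0.902) = 0.328405 + 0.134218 = 0.4626. Pe*log2(M-1) = 0.098*log2(14) = 0.373121. Bound = H(Pe) + Pe*log2(M-1) = 0.328405 + 0.134218 + 0.373121 = 0.8357

0.8357 bits


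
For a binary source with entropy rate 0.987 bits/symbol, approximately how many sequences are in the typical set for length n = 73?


log2|A_typical| = nH = 73 * 0.987 = 72.051, so |A_typical| ~ 2^72.051 = 4.892e+21

4.892e+21


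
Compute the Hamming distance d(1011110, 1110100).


Count differing positions: . ^ . ^ . ^ . = 3 differences

3


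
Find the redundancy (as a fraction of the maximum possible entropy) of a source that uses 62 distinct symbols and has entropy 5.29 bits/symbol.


H_max = log2(K) = log2(62) = 5.9542 bits/symbol. Redundancy = 1 - H/H_max = 1 - 5.29/5.9542 = 1 - 0.8884 = 0.1116

0.1116


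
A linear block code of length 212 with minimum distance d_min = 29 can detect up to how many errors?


Detection capability = d_min - 1 = 29 - 1 = 28

28 errors


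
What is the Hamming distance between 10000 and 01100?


Count differing positions: ^ ^ ^ . . = 3 differences

3


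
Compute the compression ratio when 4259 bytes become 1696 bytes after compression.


Ratio = original / compressed = 4259 / 1696 = 2.5112

2.5112


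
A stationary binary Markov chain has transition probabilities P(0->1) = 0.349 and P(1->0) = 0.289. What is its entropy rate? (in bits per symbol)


Stationary distribution: pi_0 = p10/(p01+p10) = 0.453, pi_1 = 0.547. Entropy rate H' = pi_0*H(p01) + pi_1*H(p10) = 0.453*0.9332 + 0.547*0.8674 = 0.8972

0.8972 bits/symbol


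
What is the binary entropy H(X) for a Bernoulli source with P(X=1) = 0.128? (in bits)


H = -p*log2(p) - (1-p)*log2(1-p). -0.128*log2(0.128) = 0.379620; -0.872*log2(0.872) = 0.172307. H = 0.379620 + 0.172307 = 0.5519

0.5519 bits


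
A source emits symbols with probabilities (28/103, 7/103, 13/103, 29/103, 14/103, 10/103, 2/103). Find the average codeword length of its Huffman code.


Huffman construction (repeatedly merge the two least-probable nodes; each merge adds 1 bit to every symbol beneath it): 2/103 + 7/103 = 9/103; 9/103 + 10/103 = 19/103; 13/103 + 14/103 = 27/103; 19/103 + 27/103 = 46/103; 28/103 + 29/103 = 57/103; 46/103 + 57/103 = 1. Resulting codeword lengths (in the order the probabilities were given): (2, 4, 3, 2, 3, 3, 4). L_avg = sum(p_i * l_i) = 28/103*2 + 7/103*4 + 13/103*3 + 29/103*2 + 14/103*3 + 10/103*3 + 2/103*4 = 261/103 = 2.534

2.534 bits


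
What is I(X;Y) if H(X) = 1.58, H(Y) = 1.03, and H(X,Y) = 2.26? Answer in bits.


I(X;Y) = H(X) + H(Y) - H(X,Y) = 1.58 + 1.03 - 2.26 = 0.35

0.35 bits


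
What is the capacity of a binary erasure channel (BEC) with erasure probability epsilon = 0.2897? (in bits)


C = 1 - epsilon = 1 - 0.2897 = 0.7103

0.7103 bits


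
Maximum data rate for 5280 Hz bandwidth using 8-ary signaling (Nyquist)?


Rate = 2 * B * log2(M) = 2 * 5280 * 3.0 = 31680.0

31680.0 bps


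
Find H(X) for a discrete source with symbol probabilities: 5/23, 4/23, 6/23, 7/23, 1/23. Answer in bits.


H = -sum(p_i * log2(p_i)). Terms: -(5/23)*log2(5/23) = 0.478616; -(4/23)*log2(4/23) = 0.438880; -(6/23)*log2(6/23) = 0.505722; -(7/23)*log2(7/23) = 0.522324; -(1/23)*log2(1/23) = 0.196677. H = 0.478616 + 0.438880 + 0.505722 + 0.522324 + 0.196677 = 2.1422

2.1422 bits


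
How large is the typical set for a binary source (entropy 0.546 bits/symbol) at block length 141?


log2|A_typical| = nH = 141 * 0.546 = 76.986, so |A_typical| ~ 2^76.986 = 1.497e+23

1.497e+23


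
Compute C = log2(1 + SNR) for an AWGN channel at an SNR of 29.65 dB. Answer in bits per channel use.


SNR_linear = 10^(29.65/10) = 922.5714; C = log2(1 + SNR_linear) = log2(1 + 922.5714) = 9.8511

9.8511 bits/channel use


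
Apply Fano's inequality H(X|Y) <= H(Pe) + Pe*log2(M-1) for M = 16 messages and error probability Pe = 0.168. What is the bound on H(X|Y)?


H(Pe) = -Pe*log2(Pe) - (1-Pe)*log2(1-Pe) = -0.168*log2(0.168) - 0.832*log2(0.832) = 0.432342 + 0.220767 = 0.6531. Pe*log2(M-1) = 0.168*log2(15) = 0.656358. Bound = H(Pe) + Pe*log2(M-1) = 0.432342 + 0.220767 + 0.656358 = 1.3095

1.3095 bits


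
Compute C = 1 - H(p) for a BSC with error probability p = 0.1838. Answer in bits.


H(p) = -p*log2(p) - (1-p)*log2(1-p) = -0.1838*log2(0.1838) - 0.8162*log2(0.8162) = 0.449169 + 0.239151 = 0.6883. C = 1 - H(p) = 1 - 0.6883 = 0.3117

0.3117 bits


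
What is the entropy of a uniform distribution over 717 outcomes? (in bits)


H = log2(n) = log2(717) = 9.4858

9.4858 bits


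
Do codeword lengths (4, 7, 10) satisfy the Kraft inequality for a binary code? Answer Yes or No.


Kraft sum = sum(2^(-l_i)) = 0.0713, need <= 1. Result: satisfied (a binary prefix-free code with these lengths exists)

Yes


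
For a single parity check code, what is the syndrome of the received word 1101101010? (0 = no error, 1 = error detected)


Syndrome = XOR of all bits = 1 XOR 1 XOR 0 XOR 1 XOR 1 XOR 0 XOR 1 XOR 0 XOR 1 XOR 0 = 0

0


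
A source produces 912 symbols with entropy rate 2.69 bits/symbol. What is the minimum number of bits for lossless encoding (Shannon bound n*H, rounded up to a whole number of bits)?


Minimum bits >= n * H = 912 * 2.69 = 2453.28, rounded up to a whole number of bits = 2454

2454 bits


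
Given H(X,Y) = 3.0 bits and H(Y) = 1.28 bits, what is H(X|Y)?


H(X|Y) = H(X,Y) - H(Y) = 3.0 - 1.28 = 1.72

1.72 bits


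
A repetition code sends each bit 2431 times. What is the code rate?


Rate = k/n = 1/2431

1/2431


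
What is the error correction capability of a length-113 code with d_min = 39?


Correction capability = floor((d-1)/2) = floor((39-1)/2) = 19

19 errors


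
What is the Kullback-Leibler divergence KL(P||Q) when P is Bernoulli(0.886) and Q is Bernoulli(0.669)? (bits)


KL = p*log2(p/q) + (1-p)*log2((1-p)/(1-q)) = 0.886*log2(0.886/0.669) + 0.114*log2(0.114/0.331) = 0.1838

0.1838 bits


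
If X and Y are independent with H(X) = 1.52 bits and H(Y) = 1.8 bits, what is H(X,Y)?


For independent variables, H(X,Y) = H(X) + H(Y) = 1.52 + 1.8 = 3.32

3.32 bits


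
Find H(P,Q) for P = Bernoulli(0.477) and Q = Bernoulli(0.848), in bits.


H(P,Q) = -p*log2(q) - (1-p)*log2(1-q). -0.477*log2(0.848) = 0.113461; -0.523*log2(0.152) = 1.421439. H(P,Q) = 0.113461 + 1.421439 = 1.5349

1.5349 bits


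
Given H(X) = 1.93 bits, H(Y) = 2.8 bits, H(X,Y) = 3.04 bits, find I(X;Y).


I(X;Y) = H(X) + H(Y) - H(X,Y) = 1.93 + 2.8 - 3.04 = 1.69

1.69 bits


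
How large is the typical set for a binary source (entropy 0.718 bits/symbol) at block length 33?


log2|A_typical| = nH = 33 * 0.718 = 23.694, so |A_typical| ~ 2^23.694 = 1.357e+07

1.357e+07


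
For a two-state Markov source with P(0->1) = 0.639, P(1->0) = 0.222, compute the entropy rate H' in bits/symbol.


Stationary distribution: pi_0 = p10/(p01+p10) = 0.2578, pi_1 = 0.7422. Entropy rate H' = pi_0*H(p01) + pi_1*H(p10) = 0.2578*0.9435 + 0.7422*0.7638 = 0.8101

0.8101 bits/symbol


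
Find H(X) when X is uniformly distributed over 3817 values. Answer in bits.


H = log2(n) = log2(3817) = 11.8982

11.8982 bits


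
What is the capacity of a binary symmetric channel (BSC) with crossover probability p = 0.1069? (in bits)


H(p) = -p*log2(p) - (1-p)*log2(1-p) = -0.1069*log2(0.1069) - 0.8931*log2(0.8931) = 0.344824 + 0.145670 = 0.4905. C = 1 - H(p) = 1 - 0.4905 = 0.5095

0.5095 bits


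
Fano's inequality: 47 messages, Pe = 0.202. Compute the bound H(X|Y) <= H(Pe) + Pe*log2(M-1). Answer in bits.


H(Pe) = -Pe*log2(Pe) - (1-Pe)*log2(1-Pe) = -0.202*log2(0.202) - 0.798*log2(0.798) = 0.466130 + 0.259780 = 0.7259. Pe*log2(M-1) = 0.202*log2(46) = 1.115760. Bound = H(Pe) + Pe*log2(M-1) = 0.466130 + 0.259780 + 1.115760 = 1.8417

1.8417 bits


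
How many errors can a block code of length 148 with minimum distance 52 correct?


Correction capability = floor((d-1)/2) = floor((52-1)/2) = 25

25 errors


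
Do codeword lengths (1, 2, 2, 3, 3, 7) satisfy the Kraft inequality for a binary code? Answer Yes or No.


Kraft sum = sum(2^(-l_i)) = 1.2578, need <= 1. Result: violated (a binary prefix-free code with these lengths cannot exist)

No


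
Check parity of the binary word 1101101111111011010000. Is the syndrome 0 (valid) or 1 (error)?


Syndrome = XOR of all bits = 1 XOR 1 XOR 0 XOR 1 XOR 1 XOR 0 XOR 1 XOR 1 XOR 1 XOR 1 XOR 1 XOR 1 XOR 1 XOR 0 XOR 1 XOR 1 XOR 0 XOR 1 XOR 0 XOR 0 XOR 0 XOR 0 = 0

0


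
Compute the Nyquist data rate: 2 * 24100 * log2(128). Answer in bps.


Rate = 2 * B * log2(M) = 2 * 24100 * 7.0 = 337400.0

337400.0 bps


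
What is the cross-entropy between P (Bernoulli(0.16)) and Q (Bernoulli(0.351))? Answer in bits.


H(P,Q) = -p*log2(q) - (1-p)*log2(1-q). -0.16*log2(0.351) = 0.241673; -0.84*log2(0.649) = 0.523916. H(P,Q) = 0.241673 + 0.523916 = 0.7656

0.7656 bits


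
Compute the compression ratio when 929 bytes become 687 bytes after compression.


Ratio = original / compressed = 929 / 687 = 1.3523

1.3523


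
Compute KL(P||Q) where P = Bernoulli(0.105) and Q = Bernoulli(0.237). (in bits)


KL = p*log2(p/q) + (1-p)*log2((1-p)/(1-q)) = 0.105*log2(0.105/0.237) + 0.895*log2(0.895/0.763) = 0.0827

0.0827 bits


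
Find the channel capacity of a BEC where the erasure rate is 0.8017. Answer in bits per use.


C = 1 - epsilon = 1 - 0.8017 = 0.1983

0.1983 bits


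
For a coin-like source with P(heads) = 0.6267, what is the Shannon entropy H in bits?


H = -p*log2(p) - (1-p)*log2(1-p). -0.6267*log2(0.6267) = 0.422492; -0.3733*log2(0.3733) = 0.530681. H = 0.422492 + 0.530681 = 0.9532

0.9532 bits


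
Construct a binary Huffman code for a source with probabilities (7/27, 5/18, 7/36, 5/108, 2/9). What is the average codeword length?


Huffman construction (repeatedly merge the two least-probable nodes; each merge adds 1 bit to every symbol beneath it): 5/108 + 7/36 = 13/54; 2/9 + 13/54 = 25/54; 7/27 + 5/18 = 29/54; 25/54 + 29/54 = 1. Resulting codeword lengths (in the order the probabilities were given): (2, 2, 3, 3, 2). L_avg = sum(p_i * l_i) = 7/27*2 + 5/18*2 + 7/36*3 + 5/108*3 + 2/9*2 = 121/54 = 2.2407

2.2407 bits


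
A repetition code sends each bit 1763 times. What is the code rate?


Rate = k/n = 1/1763

1/1763


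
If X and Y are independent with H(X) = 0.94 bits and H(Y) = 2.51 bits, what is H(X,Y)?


For independent variables, H(X,Y) = H(X) + H(Y) = 0.94 + 2.51 = 3.45

3.45 bits


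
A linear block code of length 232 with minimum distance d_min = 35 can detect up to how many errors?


Detection capability = d_min - 1 = 35 - 1 = 34

34 errors


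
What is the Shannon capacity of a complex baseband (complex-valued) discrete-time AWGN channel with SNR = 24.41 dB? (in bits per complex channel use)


SNR_linear = 10^(24.41/10) = 276.0578; C = log2(1 + SNR_linear) = log2(1 + 276.0578) = 8.114

8.114 bits/channel use


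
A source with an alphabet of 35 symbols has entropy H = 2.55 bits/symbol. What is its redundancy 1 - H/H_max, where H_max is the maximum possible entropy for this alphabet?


H_max = log2(K) = log2(35) = 5.1293 bits/symbol. Redundancy = 1 - H/H_max = 1 - 2.55/5.1293 = 1 - 0.4971 = 0.5029

0.5029


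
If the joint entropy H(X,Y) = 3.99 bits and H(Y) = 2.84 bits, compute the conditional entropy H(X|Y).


H(X|Y) = H(X,Y) - H(Y) = 3.99 - 2.84 = 1.15

1.15 bits


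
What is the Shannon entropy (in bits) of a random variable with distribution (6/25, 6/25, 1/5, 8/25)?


H = -sum(p_i * log2(p_i)). Terms: -(6/25)*log2(6/25) = 0.494134; -(6/25)*log2(6/25) = 0.494134; -(1/5)*log2(1/5) = 0.464386; -(8/25)*log2(8/25) = 0.526034. H = 0.494134 + 0.494134 + 0.464386 + 0.526034 = 1.9787

1.9787 bits


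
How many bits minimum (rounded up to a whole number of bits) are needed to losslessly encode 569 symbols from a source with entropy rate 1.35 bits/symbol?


Minimum bits >= n * H = 569 * 1.35 = 768.15, rounded up to a whole number of bits = 769

769 bits


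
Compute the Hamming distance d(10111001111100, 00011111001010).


Count differing positions: ^ . ^ . . ^ ^ . ^ ^ . ^ ^ . = 8 differences

8


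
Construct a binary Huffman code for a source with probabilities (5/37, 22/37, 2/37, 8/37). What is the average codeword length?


Huffman construction (repeatedly merge the two least-probable nodes; each merge adds 1 bit to every symbol beneath it): 2/37 + 5/37 = 7/37; 7/37 + 8/37 = 15/37; 15/37 + 22/37 = 1. Resulting codeword lengths (in the order the probabilities were given): (3, 1, 3, 2). L_avg = sum(p_i * l_i) = 5/37*3 + 22/37*1 + 2/37*3 + 8/37*2 = 59/37 = 1.5946

1.5946 bits


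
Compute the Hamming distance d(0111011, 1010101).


Count differing positions: ^ ^ . ^ ^ ^ . = 5 differences

5


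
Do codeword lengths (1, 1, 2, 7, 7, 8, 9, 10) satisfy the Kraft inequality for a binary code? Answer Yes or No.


Kraft sum = sum(2^(-l_i)) = 1.2725, need <= 1. Result: violated (a binary prefix-free code with these lengths cannot exist)

No


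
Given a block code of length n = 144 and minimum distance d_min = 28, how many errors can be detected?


Detection capability = d_min - 1 = 28 - 1 = 27

27 errors


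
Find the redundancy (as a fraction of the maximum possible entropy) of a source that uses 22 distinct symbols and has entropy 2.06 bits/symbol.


H_max = log2(K) = log2(22) = 4.4594 bits/symbol. Redundancy = 1 - H/H_max = 1 - 2.06/4.4594 = 1 - 0.4619 = 0.5381

0.5381


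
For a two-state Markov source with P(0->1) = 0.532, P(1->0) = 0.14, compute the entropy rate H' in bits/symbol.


Stationary distribution: pi_0 = p10/(p01+p10) = 0.2083, pi_1 = 0.7917. Entropy rate H' = pi_0*H(p01) + pi_1*H(p10) = 0.2083*0.997 + 0.7917*0.5842 = 0.6702

0.6702 bits/symbol


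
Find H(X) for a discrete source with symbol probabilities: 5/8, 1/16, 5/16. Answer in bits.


H = -sum(p_i * log2(p_i)). Terms: -(5/8)*log2(5/8) = 0.423795; -(1/16)*log2(1/16) = 0.250000; -(5/16)*log2(5/16) = 0.524397. H = 0.423795 + 0.250000 + 0.524397 = 1.1982

1.1982 bits


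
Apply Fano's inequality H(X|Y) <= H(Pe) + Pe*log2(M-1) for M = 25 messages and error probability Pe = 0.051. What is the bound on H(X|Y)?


H(Pe) = -Pe*log2(Pe) - (1-Pe)*log2(1-Pe) = -0.051*log2(0.051) - 0.949*log2(0.949) = 0.218961 + 0.071668 = 0.2906. Pe*log2(M-1) = 0.051*log2(24) = 0.233833. Bound = H(Pe) + Pe*log2(M-1) = 0.218961 + 0.071668 + 0.233833 = 0.5245

0.5245 bits


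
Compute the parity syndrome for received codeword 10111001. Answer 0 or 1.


Syndrome = XOR of all bits = 1 XOR 0 XOR 1 XOR 1 XOR 1 XOR 0 XOR 0 XOR 1 = 1

1


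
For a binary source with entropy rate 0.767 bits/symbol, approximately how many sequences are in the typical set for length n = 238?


log2|A_typical| = nH = 238 * 0.767 = 182.546, so |A_typical| ~ 2^182.546 = 8.950e+54

8.950e+54


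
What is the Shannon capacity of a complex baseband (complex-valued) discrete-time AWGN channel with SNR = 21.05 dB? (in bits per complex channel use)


SNR_linear = 10^(21.05/10) = 127.3503; C = log2(1 + SNR_linear) = log2(1 + 127.3503) = 7.0039

7.0039 bits/channel use


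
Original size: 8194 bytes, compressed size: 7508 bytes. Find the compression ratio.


Ratio = original / compressed = 8194 / 7508 = 1.0914

1.0914


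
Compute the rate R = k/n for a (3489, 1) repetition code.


Rate = k/n = 1/3489

1/3489


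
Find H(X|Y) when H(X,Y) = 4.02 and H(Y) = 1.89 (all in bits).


H(X|Y) = H(X,Y) - H(Y) = 4.02 - 1.89 = 2.13

2.13 bits


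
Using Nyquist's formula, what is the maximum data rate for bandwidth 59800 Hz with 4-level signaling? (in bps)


Rate = 2 * B * log2(M) = 2 * 59800 * 2.0 = 239200.0

239200.0 bps


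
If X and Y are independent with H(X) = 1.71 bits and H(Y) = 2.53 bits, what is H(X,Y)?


For independent variables, H(X,Y) = H(X) + H(Y) = 1.71 + 2.53 = 4.24

4.24 bits


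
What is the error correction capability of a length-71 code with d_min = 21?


Correction capability = floor((d-1)/2) = floor((21-1)/2) = 10

10 errors


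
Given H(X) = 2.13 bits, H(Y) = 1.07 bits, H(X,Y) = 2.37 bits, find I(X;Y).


I(X;Y) = H(X) + H(Y) - H(X,Y) = 2.13 + 1.07 - 2.37 = 0.83

0.83 bits


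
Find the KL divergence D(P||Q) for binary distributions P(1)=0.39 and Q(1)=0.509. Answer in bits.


KL = p*log2(p/q) + (1-p)*log2((1-p)/(1-q)) = 0.39*log2(0.39/0.509) + 0.61*log2(0.61/0.491) = 0.0411

0.0411 bits


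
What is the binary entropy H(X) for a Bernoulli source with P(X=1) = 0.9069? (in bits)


H = -p*log2(p) - (1-p)*log2(1-p). -0.9069*log2(0.9069) = 0.127859; -0.0931*log2(0.0931) = 0.318874. H = 0.127859 + 0.318874 = 0.4467

0.4467 bits


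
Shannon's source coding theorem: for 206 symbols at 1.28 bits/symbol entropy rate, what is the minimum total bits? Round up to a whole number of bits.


Minimum bits >= n * H = 206 * 1.28 = 263.68, rounded up to a whole number of bits = 264

264 bits


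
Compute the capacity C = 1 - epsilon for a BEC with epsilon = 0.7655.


C = 1 - epsilon = 1 - 0.7655 = 0.2345

0.2345 bits


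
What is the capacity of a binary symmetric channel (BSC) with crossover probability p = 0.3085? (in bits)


H(p) = -p*log2(p) - (1-p)*log2(1-p) = -0.3085*log2(0.3085) - 0.6915*log2(0.6915) = 0.523419 + 0.368016 = 0.8914. C = 1 - H(p) = 1 - 0.8914 = 0.1086

0.1086 bits


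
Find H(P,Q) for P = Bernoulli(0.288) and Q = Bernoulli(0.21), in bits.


H(P,Q) = -p*log2(q) - (1-p)*log2(1-q). -0.288*log2(0.21) = 0.648443; -0.712*log2(0.79) = 0.242134. H(P,Q) = 0.648443 + 0.242134 = 0.8906

0.8906 bits


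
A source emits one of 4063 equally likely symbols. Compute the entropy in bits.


H = log2(n) = log2(4063) = 11.9883

11.9883 bits


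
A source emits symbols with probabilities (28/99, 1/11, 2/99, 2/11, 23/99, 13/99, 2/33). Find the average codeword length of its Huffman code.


Huffman construction (repeatedly merge the two least-probable nodes; each merge adds 1 bit to every symbol beneath it): 2/99 + 2/33 = 8/99; 8/99 + 1/11 = 17/99; 13/99 + 17/99 = 10/33; 2/11 + 23/99 = 41/99; 28/99 + 10/33 = 58/99; 41/99 + 58/99 = 1. Resulting codeword lengths (in the order the probabilities were given): (2, 4, 5, 2, 2, 3, 5). L_avg = sum(p_i * l_i) = 28/99*2 + 1/11*4 + 2/99*5 + 2/11*2 + 23/99*2 + 13/99*3 + 2/33*5 = 23/9 = 2.5556

2.5556 bits


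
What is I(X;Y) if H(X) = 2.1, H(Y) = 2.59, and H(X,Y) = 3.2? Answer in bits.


I(X;Y) = H(X) + H(Y) - H(X,Y) = 2.1 + 2.59 - 3.2 = 1.49

1.49 bits


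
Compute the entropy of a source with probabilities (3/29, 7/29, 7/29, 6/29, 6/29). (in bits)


H = -sum(p_i * log2(p_i)). Terms: -(3/29)*log2(3/29) = 0.338588; -(7/29)*log2(7/29) = 0.494979; -(7/29)*log2(7/29) = 0.494979; -(6/29)*log2(6/29) = 0.470280; -(6/29)*log2(6/29) = 0.470280. H = 0.338588 + 0.494979 + 0.494979 + 0.470280 + 0.470280 = 2.2691

2.2691 bits


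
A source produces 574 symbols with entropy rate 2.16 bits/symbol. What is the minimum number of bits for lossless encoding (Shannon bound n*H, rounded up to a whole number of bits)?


Minimum bits >= n * H = 574 * 2.16 = 1239.84, rounded up to a whole number of bits = 1240

1240 bits


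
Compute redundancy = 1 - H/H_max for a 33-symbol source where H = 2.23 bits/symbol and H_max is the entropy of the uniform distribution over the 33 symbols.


H_max = log2(K) = log2(33) = 5.0444 bits/symbol. Redundancy = 1 - H/H_max = 1 - 2.23/5.0444 = 1 - 0.4421 = 0.5579

0.5579


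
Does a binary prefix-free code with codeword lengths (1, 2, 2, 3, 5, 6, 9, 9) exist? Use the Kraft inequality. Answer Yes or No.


Kraft sum = sum(2^(-l_i)) = 1.1758, need <= 1. Result: violated (a binary prefix-free code with these lengths cannot exist)

No


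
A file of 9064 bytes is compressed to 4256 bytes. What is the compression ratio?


Ratio = original / compressed = 9064 / 4256 = 2.1297

2.1297


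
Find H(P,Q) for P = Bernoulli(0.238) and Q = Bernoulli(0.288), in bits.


H(P,Q) = -p*log2(q) - (1-p)*log2(1-q). -0.238*log2(0.288) = 0.427415; -0.762*log2(0.712) = 0.373419. H(P,Q) = 0.427415 + 0.373419 = 0.8008

0.8008 bits


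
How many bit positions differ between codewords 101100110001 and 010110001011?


Count differing positions: ^ ^ ^ . ^ . ^ ^ ^ . ^ . = 8 differences

8


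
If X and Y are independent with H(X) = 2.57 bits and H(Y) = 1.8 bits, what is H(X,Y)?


For independent variables, H(X,Y) = H(X) + H(Y) = 2.57 + 1.8 = 4.37

4.37 bits


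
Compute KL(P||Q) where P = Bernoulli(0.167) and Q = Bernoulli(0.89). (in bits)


KL = p*log2(p/q) + (1-p)*log2((1-p)/(1-q)) = 0.167*log2(0.167/0.89) + 0.833*log2(0.833/0.11) = 2.0299

2.0299 bits


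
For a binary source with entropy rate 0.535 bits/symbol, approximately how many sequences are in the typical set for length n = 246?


log2|A_typical| = nH = 246 * 0.535 = 131.61, so |A_typical| ~ 2^131.61 = 4.155e+39

4.155e+39


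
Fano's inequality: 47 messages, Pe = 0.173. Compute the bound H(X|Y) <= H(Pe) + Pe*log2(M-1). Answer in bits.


H(Pe) = -Pe*log2(Pe) - (1-Pe)*log2(1-Pe) = -0.173*log2(0.173) - 0.827*log2(0.827) = 0.437890 + 0.226632 = 0.6645. Pe*log2(M-1) = 0.173*log2(46) = 0.955576. Bound = H(Pe) + Pe*log2(M-1) = 0.437890 + 0.226632 + 0.955576 = 1.6201

1.6201 bits


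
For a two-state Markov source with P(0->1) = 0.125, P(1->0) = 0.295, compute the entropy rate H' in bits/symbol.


Stationary distribution: pi_0 = p10/(p01+p10) = 0.7024, pi_1 = 0.2976. Entropy rate H' = pi_0*H(p01) + pi_1*H(p10) = 0.7024*0.5436 + 0.2976*0.8751 = 0.6422

0.6422 bits/symbol


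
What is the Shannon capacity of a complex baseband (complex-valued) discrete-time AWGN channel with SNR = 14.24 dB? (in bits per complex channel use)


SNR_linear = 10^(14.24/10) = 26.5461; C = log2(1 + SNR_linear) = log2(1 + 26.5461) = 4.7838

4.7838 bits/channel use


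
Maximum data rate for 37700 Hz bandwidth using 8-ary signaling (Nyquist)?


Rate = 2 * B * log2(M) = 2 * 37700 * 3.0 = 226200.0

226200.0 bps


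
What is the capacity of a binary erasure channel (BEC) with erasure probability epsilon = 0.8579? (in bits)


C = 1 - epsilon = 1 - 0.8579 = 0.1421

0.1421 bits


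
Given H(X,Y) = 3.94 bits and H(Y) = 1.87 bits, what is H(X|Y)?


H(X|Y) = H(X,Y) - H(Y) = 3.94 - 1.87 = 2.07

2.07 bits


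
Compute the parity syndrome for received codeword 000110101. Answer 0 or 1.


Syndrome = XOR of all bits = 0 XOR 0 XOR 0 XOR 1 XOR 1 XOR 0 XOR 1 XOR 0 XOR 1 = 0

0


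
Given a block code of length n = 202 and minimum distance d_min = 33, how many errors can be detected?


Detection capability = d_min - 1 = 33 - 1 = 32

32 errors


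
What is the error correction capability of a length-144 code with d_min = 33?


Correction capability = floor((d-1)/2) = floor((33-1)/2) = 16

16 errors


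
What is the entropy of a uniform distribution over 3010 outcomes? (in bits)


H = log2(n) = log2(3010) = 11.5555

11.5555 bits


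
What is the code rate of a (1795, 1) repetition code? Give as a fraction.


Rate = k/n = 1/1795

1/1795


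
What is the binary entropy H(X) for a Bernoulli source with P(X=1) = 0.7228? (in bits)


H = -p*log2(p) - (1-p)*log2(1-p). -0.7228*log2(0.7228) = 0.338510; -0.2772*log2(0.2772) = 0.513097. H = 0.338510 + 0.513097 = 0.8516

0.8516 bits


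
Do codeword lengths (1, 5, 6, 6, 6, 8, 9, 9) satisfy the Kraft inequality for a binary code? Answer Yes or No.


Kraft sum = sum(2^(-l_i)) = 0.5859, need <= 1. Result: satisfied (a binary prefix-free code with these lengths exists)

Yes


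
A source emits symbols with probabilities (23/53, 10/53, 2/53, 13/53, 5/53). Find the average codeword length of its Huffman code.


Huffman construction (repeatedly merge the two least-probable nodes; each merge adds 1 bit to every symbol beneath it): 2/53 + 5/53 = 7/53; 7/53 + 10/53 = 17/53; 13/53 + 17/53 = 30/53; 23/53 + 30/53 = 1. Resulting codeword lengths (in the order the probabilities were given): (1, 3, 4, 2, 4). L_avg = sum(p_i * l_i) = 23/53*1 + 10/53*3 + 2/53*4 + 13/53*2 + 5/53*4 = 107/53 = 2.0189

2.0189 bits
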